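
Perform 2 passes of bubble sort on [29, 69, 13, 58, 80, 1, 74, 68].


Initial: [29, 69, 13, 58, 80, 1, 74, 68]
Pass 1: [29, 13, 58, 69, 1, 74, 68, 80] (5 swaps)
Pass 2: [13, 29, 58, 1, 69, 68, 74, 80] (3 swaps)

After 2 passes: [13, 29, 58, 1, 69, 68, 74, 80]


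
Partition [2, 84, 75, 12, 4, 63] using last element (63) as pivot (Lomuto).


Pivot: 63
  2 <= 63: advance i (no swap)
  12 <= 63: swap -> [2, 12, 75, 84, 4, 63]
  4 <= 63: swap -> [2, 12, 4, 84, 75, 63]
Place pivot at 3: [2, 12, 4, 63, 75, 84]

Partitioned: [2, 12, 4, 63, 75, 84]


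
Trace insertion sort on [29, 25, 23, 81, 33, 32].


Initial: [29, 25, 23, 81, 33, 32]
Insert 25: [25, 29, 23, 81, 33, 32]
Insert 23: [23, 25, 29, 81, 33, 32]
Insert 81: [23, 25, 29, 81, 33, 32]
Insert 33: [23, 25, 29, 33, 81, 32]
Insert 32: [23, 25, 29, 32, 33, 81]

Sorted: [23, 25, 29, 32, 33, 81]


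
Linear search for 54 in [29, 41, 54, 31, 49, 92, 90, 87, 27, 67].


i=0: 29!=54
i=1: 41!=54
i=2: 54==54 found!

Found at 2, 3 comps


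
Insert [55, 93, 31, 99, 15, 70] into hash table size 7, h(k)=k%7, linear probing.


Insert 55: h=6 -> slot 6
Insert 93: h=2 -> slot 2
Insert 31: h=3 -> slot 3
Insert 99: h=1 -> slot 1
Insert 15: h=1, 3 probes -> slot 4
Insert 70: h=0 -> slot 0

Table: [70, 99, 93, 31, 15, None, 55]


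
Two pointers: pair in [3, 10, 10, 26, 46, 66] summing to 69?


lo=0(3)+hi=5(66)=69

Yes: 3+66=69


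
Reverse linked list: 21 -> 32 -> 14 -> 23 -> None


Step 1: curr=21, set curr.next=prev(None) | reversed so far: 21
Step 2: curr=32, set curr.next=prev(21) | reversed so far: 32 -> 21
Step 3: curr=14, set curr.next=prev(32) | reversed so far: 14 -> 32 -> 21
Step 4: curr=23, set curr.next=prev(14) | reversed so far: 23 -> 14 -> 32 -> 21

23 -> 14 -> 32 -> 21 -> None


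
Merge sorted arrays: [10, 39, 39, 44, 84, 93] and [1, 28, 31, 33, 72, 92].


Take 1 from B
Take 10 from A
Take 28 from B
Take 31 from B
Take 33 from B
Take 39 from A
Take 39 from A
Take 44 from A
Take 72 from B
Take 84 from A
Take 92 from B

Merged: [1, 10, 28, 31, 33, 39, 39, 44, 72, 84, 92, 93]


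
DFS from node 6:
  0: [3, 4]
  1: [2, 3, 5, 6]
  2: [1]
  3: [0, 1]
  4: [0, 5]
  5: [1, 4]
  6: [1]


Visit 6, push [1]
Visit 1, push [5, 3, 2]
Visit 2, push []
Visit 3, push [0]
Visit 0, push [4]
Visit 4, push [5]
Visit 5, push []

DFS order: [6, 1, 2, 3, 0, 4, 5]


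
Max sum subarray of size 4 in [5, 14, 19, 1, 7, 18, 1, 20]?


[0:4]: 39
[1:5]: 41
[2:6]: 45
[3:7]: 27
[4:8]: 46

Max: 46 at [4:8]


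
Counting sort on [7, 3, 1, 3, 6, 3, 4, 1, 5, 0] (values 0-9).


Input: [7, 3, 1, 3, 6, 3, 4, 1, 5, 0]
Counts: [1, 2, 0, 3, 1, 1, 1, 1, 0, 0]

Sorted: [0, 1, 1, 3, 3, 3, 4, 5, 6, 7]


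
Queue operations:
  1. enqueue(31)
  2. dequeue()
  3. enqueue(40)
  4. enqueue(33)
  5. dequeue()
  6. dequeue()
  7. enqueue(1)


enqueue(31) -> [31]
dequeue()->31, []
enqueue(40) -> [40]
enqueue(33) -> [40, 33]
dequeue()->40, [33]
dequeue()->33, []
enqueue(1) -> [1]

Final queue: [1]


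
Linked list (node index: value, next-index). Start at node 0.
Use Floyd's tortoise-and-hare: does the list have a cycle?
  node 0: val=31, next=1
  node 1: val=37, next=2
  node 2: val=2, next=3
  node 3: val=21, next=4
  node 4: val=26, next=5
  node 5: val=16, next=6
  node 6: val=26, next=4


Floyd's tortoise (slow, +1) and hare (fast, +2):
  init: slow=0, fast=0
  step 1: slow=1, fast=2
  step 2: slow=2, fast=4
  step 3: slow=3, fast=6
  step 4: slow=4, fast=5
  step 5: slow=5, fast=4
  step 6: slow=6, fast=6
  slow == fast at node 6: cycle detected

Cycle: yes


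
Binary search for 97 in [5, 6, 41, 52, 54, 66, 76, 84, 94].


Step 1: lo=0, hi=8, mid=4, val=54
Step 2: lo=5, hi=8, mid=6, val=76
Step 3: lo=7, hi=8, mid=7, val=84
Step 4: lo=8, hi=8, mid=8, val=94

Not found


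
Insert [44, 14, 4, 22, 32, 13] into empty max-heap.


Insert 44: [44]
Insert 14: [44, 14]
Insert 4: [44, 14, 4]
Insert 22: [44, 22, 4, 14]
Insert 32: [44, 32, 4, 14, 22]
Insert 13: [44, 32, 13, 14, 22, 4]

Final heap: [44, 32, 13, 14, 22, 4]


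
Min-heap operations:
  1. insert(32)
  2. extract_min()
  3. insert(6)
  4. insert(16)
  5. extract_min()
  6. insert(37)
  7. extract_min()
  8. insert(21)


insert(32) -> [32]
extract_min()->32, []
insert(6) -> [6]
insert(16) -> [6, 16]
extract_min()->6, [16]
insert(37) -> [16, 37]
extract_min()->16, [37]
insert(21) -> [21, 37]

Final heap: [21, 37]


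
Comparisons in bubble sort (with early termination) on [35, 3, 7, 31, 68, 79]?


Algorithm: bubble sort (with early termination)
Input: [35, 3, 7, 31, 68, 79]
Sorted: [3, 7, 31, 35, 68, 79]

9


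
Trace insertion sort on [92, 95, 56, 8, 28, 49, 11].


Initial: [92, 95, 56, 8, 28, 49, 11]
Insert 95: [92, 95, 56, 8, 28, 49, 11]
Insert 56: [56, 92, 95, 8, 28, 49, 11]
Insert 8: [8, 56, 92, 95, 28, 49, 11]
Insert 28: [8, 28, 56, 92, 95, 49, 11]
Insert 49: [8, 28, 49, 56, 92, 95, 11]
Insert 11: [8, 11, 28, 49, 56, 92, 95]

Sorted: [8, 11, 28, 49, 56, 92, 95]


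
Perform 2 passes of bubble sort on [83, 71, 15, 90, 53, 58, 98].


Initial: [83, 71, 15, 90, 53, 58, 98]
Pass 1: [71, 15, 83, 53, 58, 90, 98] (4 swaps)
Pass 2: [15, 71, 53, 58, 83, 90, 98] (3 swaps)

After 2 passes: [15, 71, 53, 58, 83, 90, 98]


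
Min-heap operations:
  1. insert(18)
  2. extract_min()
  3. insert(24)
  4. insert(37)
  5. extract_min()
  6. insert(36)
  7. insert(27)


insert(18) -> [18]
extract_min()->18, []
insert(24) -> [24]
insert(37) -> [24, 37]
extract_min()->24, [37]
insert(36) -> [36, 37]
insert(27) -> [27, 37, 36]

Final heap: [27, 37, 36]


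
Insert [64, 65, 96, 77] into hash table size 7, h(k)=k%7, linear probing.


Insert 64: h=1 -> slot 1
Insert 65: h=2 -> slot 2
Insert 96: h=5 -> slot 5
Insert 77: h=0 -> slot 0

Table: [77, 64, 65, None, None, 96, None]


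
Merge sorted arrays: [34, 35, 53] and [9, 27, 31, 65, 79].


Take 9 from B
Take 27 from B
Take 31 from B
Take 34 from A
Take 35 from A
Take 53 from A

Merged: [9, 27, 31, 34, 35, 53, 65, 79]


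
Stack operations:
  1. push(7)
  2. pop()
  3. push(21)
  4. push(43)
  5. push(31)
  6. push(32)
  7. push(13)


push(7) -> [7]
pop()->7, []
push(21) -> [21]
push(43) -> [21, 43]
push(31) -> [21, 43, 31]
push(32) -> [21, 43, 31, 32]
push(13) -> [21, 43, 31, 32, 13]

Final stack: [21, 43, 31, 32, 13]


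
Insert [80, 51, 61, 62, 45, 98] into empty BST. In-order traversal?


Insert 80: root
Insert 51: L from 80
Insert 61: L from 80 -> R from 51
Insert 62: L from 80 -> R from 51 -> R from 61
Insert 45: L from 80 -> L from 51
Insert 98: R from 80

In-order: [45, 51, 61, 62, 80, 98]


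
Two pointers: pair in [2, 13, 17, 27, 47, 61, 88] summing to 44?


lo=0(2)+hi=6(88)=90
lo=0(2)+hi=5(61)=63
lo=0(2)+hi=4(47)=49
lo=0(2)+hi=3(27)=29
lo=1(13)+hi=3(27)=40
lo=2(17)+hi=3(27)=44

Yes: 17+27=44


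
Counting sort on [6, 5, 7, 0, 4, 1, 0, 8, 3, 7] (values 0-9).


Input: [6, 5, 7, 0, 4, 1, 0, 8, 3, 7]
Counts: [2, 1, 0, 1, 1, 1, 1, 2, 1, 0]

Sorted: [0, 0, 1, 3, 4, 5, 6, 7, 7, 8]


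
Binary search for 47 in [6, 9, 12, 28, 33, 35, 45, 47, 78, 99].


Step 1: lo=0, hi=9, mid=4, val=33
Step 2: lo=5, hi=9, mid=7, val=47

Found at index 7


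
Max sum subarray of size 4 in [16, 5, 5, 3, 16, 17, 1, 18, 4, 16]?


[0:4]: 29
[1:5]: 29
[2:6]: 41
[3:7]: 37
[4:8]: 52
[5:9]: 40
[6:10]: 39

Max: 52 at [4:8]


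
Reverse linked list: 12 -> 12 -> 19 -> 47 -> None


Step 1: curr=12, set curr.next=prev(None) | reversed so far: 12
Step 2: curr=12, set curr.next=prev(12) | reversed so far: 12 -> 12
Step 3: curr=19, set curr.next=prev(12) | reversed so far: 19 -> 12 -> 12
Step 4: curr=47, set curr.next=prev(19) | reversed so far: 47 -> 19 -> 12 -> 12

47 -> 19 -> 12 -> 12 -> None


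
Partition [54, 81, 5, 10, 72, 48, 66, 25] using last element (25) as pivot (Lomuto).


Pivot: 25
  5 <= 25: swap -> [5, 81, 54, 10, 72, 48, 66, 25]
  10 <= 25: swap -> [5, 10, 54, 81, 72, 48, 66, 25]
Place pivot at 2: [5, 10, 25, 81, 72, 48, 66, 54]

Partitioned: [5, 10, 25, 81, 72, 48, 66, 54]


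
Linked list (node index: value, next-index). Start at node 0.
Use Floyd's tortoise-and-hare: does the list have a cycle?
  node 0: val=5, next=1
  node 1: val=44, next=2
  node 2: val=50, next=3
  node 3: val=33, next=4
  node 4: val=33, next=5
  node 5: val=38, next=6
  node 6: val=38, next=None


Floyd's tortoise (slow, +1) and hare (fast, +2):
  init: slow=0, fast=0
  step 1: slow=1, fast=2
  step 2: slow=2, fast=4
  step 3: slow=3, fast=6
  step 4: fast -> None, no cycle

Cycle: no


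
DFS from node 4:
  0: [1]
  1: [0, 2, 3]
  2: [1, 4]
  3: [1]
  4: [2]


Visit 4, push [2]
Visit 2, push [1]
Visit 1, push [3, 0]
Visit 0, push []
Visit 3, push []

DFS order: [4, 2, 1, 0, 3]


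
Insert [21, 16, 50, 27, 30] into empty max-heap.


Insert 21: [21]
Insert 16: [21, 16]
Insert 50: [50, 16, 21]
Insert 27: [50, 27, 21, 16]
Insert 30: [50, 30, 21, 16, 27]

Final heap: [50, 30, 21, 16, 27]


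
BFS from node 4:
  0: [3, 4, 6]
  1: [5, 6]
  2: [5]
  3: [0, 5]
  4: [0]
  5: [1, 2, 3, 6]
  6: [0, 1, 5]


Visit 4, enqueue [0]
Visit 0, enqueue [3, 6]
Visit 3, enqueue [5]
Visit 6, enqueue [1]
Visit 5, enqueue [2]
Visit 1, enqueue []
Visit 2, enqueue []

BFS order: [4, 0, 3, 6, 5, 1, 2]


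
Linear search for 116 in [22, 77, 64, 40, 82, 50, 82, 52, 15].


i=0: 22!=116
i=1: 77!=116
i=2: 64!=116
i=3: 40!=116
i=4: 82!=116
i=5: 50!=116
i=6: 82!=116
i=7: 52!=116
i=8: 15!=116

Not found, 9 comps


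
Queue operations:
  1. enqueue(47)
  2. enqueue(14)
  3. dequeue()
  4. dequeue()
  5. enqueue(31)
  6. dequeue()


enqueue(47) -> [47]
enqueue(14) -> [47, 14]
dequeue()->47, [14]
dequeue()->14, []
enqueue(31) -> [31]
dequeue()->31, []

Final queue: []


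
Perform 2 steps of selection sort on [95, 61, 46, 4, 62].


Initial: [95, 61, 46, 4, 62]
Step 1: min=4 at 3
  Swap: [4, 61, 46, 95, 62]
Step 2: min=46 at 2
  Swap: [4, 46, 61, 95, 62]

After 2 steps: [4, 46, 61, 95, 62]


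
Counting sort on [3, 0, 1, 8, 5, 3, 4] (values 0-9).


Input: [3, 0, 1, 8, 5, 3, 4]
Counts: [1, 1, 0, 2, 1, 1, 0, 0, 1, 0]

Sorted: [0, 1, 3, 3, 4, 5, 8]


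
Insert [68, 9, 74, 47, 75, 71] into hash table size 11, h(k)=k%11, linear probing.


Insert 68: h=2 -> slot 2
Insert 9: h=9 -> slot 9
Insert 74: h=8 -> slot 8
Insert 47: h=3 -> slot 3
Insert 75: h=9, 1 probes -> slot 10
Insert 71: h=5 -> slot 5

Table: [None, None, 68, 47, None, 71, None, None, 74, 9, 75]


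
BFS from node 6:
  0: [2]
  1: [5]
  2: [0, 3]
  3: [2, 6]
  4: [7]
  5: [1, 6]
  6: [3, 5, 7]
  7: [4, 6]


Visit 6, enqueue [3, 5, 7]
Visit 3, enqueue [2]
Visit 5, enqueue [1]
Visit 7, enqueue [4]
Visit 2, enqueue [0]
Visit 1, enqueue []
Visit 4, enqueue []
Visit 0, enqueue []

BFS order: [6, 3, 5, 7, 2, 1, 4, 0]


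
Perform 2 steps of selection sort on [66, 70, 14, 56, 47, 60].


Initial: [66, 70, 14, 56, 47, 60]
Step 1: min=14 at 2
  Swap: [14, 70, 66, 56, 47, 60]
Step 2: min=47 at 4
  Swap: [14, 47, 66, 56, 70, 60]

After 2 steps: [14, 47, 66, 56, 70, 60]


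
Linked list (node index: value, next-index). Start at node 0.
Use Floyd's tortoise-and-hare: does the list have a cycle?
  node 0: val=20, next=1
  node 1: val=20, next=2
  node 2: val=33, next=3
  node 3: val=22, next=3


Floyd's tortoise (slow, +1) and hare (fast, +2):
  init: slow=0, fast=0
  step 1: slow=1, fast=2
  step 2: slow=2, fast=3
  step 3: slow=3, fast=3
  slow == fast at node 3: cycle detected

Cycle: yes


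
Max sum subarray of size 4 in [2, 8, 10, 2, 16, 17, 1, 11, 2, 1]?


[0:4]: 22
[1:5]: 36
[2:6]: 45
[3:7]: 36
[4:8]: 45
[5:9]: 31
[6:10]: 15

Max: 45 at [2:6]


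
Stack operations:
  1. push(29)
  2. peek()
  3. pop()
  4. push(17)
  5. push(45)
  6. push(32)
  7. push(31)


push(29) -> [29]
peek()->29
pop()->29, []
push(17) -> [17]
push(45) -> [17, 45]
push(32) -> [17, 45, 32]
push(31) -> [17, 45, 32, 31]

Final stack: [17, 45, 32, 31]


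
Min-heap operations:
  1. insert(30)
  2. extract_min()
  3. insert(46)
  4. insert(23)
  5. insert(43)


insert(30) -> [30]
extract_min()->30, []
insert(46) -> [46]
insert(23) -> [23, 46]
insert(43) -> [23, 46, 43]

Final heap: [23, 46, 43]


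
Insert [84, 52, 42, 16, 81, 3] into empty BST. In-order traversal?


Insert 84: root
Insert 52: L from 84
Insert 42: L from 84 -> L from 52
Insert 16: L from 84 -> L from 52 -> L from 42
Insert 81: L from 84 -> R from 52
Insert 3: L from 84 -> L from 52 -> L from 42 -> L from 16

In-order: [3, 16, 42, 52, 81, 84]


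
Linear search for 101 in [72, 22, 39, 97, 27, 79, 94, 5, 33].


i=0: 72!=101
i=1: 22!=101
i=2: 39!=101
i=3: 97!=101
i=4: 27!=101
i=5: 79!=101
i=6: 94!=101
i=7: 5!=101
i=8: 33!=101

Not found, 9 comps


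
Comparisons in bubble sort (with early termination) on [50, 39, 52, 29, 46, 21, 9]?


Algorithm: bubble sort (with early termination)
Input: [50, 39, 52, 29, 46, 21, 9]
Sorted: [9, 21, 29, 39, 46, 50, 52]

21


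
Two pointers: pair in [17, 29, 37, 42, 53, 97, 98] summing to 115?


lo=0(17)+hi=6(98)=115

Yes: 17+98=115


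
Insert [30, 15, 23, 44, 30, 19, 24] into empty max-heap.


Insert 30: [30]
Insert 15: [30, 15]
Insert 23: [30, 15, 23]
Insert 44: [44, 30, 23, 15]
Insert 30: [44, 30, 23, 15, 30]
Insert 19: [44, 30, 23, 15, 30, 19]
Insert 24: [44, 30, 24, 15, 30, 19, 23]

Final heap: [44, 30, 24, 15, 30, 19, 23]


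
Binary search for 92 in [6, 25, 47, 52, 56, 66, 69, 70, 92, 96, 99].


Step 1: lo=0, hi=10, mid=5, val=66
Step 2: lo=6, hi=10, mid=8, val=92

Found at index 8


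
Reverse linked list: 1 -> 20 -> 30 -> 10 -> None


Step 1: curr=1, set curr.next=prev(None) | reversed so far: 1
Step 2: curr=20, set curr.next=prev(1) | reversed so far: 20 -> 1
Step 3: curr=30, set curr.next=prev(20) | reversed so far: 30 -> 20 -> 1
Step 4: curr=10, set curr.next=prev(30) | reversed so far: 10 -> 30 -> 20 -> 1

10 -> 30 -> 20 -> 1 -> None


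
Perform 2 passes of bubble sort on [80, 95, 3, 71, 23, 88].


Initial: [80, 95, 3, 71, 23, 88]
Pass 1: [80, 3, 71, 23, 88, 95] (4 swaps)
Pass 2: [3, 71, 23, 80, 88, 95] (3 swaps)

After 2 passes: [3, 71, 23, 80, 88, 95]


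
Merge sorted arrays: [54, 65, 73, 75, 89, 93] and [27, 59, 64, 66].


Take 27 from B
Take 54 from A
Take 59 from B
Take 64 from B
Take 65 from A
Take 66 from B

Merged: [27, 54, 59, 64, 65, 66, 73, 75, 89, 93]


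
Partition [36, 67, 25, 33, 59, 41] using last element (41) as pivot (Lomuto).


Pivot: 41
  36 <= 41: advance i (no swap)
  25 <= 41: swap -> [36, 25, 67, 33, 59, 41]
  33 <= 41: swap -> [36, 25, 33, 67, 59, 41]
Place pivot at 3: [36, 25, 33, 41, 59, 67]

Partitioned: [36, 25, 33, 41, 59, 67]


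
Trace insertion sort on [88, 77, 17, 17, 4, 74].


Initial: [88, 77, 17, 17, 4, 74]
Insert 77: [77, 88, 17, 17, 4, 74]
Insert 17: [17, 77, 88, 17, 4, 74]
Insert 17: [17, 17, 77, 88, 4, 74]
Insert 4: [4, 17, 17, 77, 88, 74]
Insert 74: [4, 17, 17, 74, 77, 88]

Sorted: [4, 17, 17, 74, 77, 88]


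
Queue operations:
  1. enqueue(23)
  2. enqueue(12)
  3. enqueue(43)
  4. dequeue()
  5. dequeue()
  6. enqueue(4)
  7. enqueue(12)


enqueue(23) -> [23]
enqueue(12) -> [23, 12]
enqueue(43) -> [23, 12, 43]
dequeue()->23, [12, 43]
dequeue()->12, [43]
enqueue(4) -> [43, 4]
enqueue(12) -> [43, 4, 12]

Final queue: [43, 4, 12]


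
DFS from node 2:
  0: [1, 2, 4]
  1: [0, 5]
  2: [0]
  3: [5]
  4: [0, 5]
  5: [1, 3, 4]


Visit 2, push [0]
Visit 0, push [4, 1]
Visit 1, push [5]
Visit 5, push [4, 3]
Visit 3, push []
Visit 4, push []

DFS order: [2, 0, 1, 5, 3, 4]


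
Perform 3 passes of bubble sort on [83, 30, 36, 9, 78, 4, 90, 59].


Initial: [83, 30, 36, 9, 78, 4, 90, 59]
Pass 1: [30, 36, 9, 78, 4, 83, 59, 90] (6 swaps)
Pass 2: [30, 9, 36, 4, 78, 59, 83, 90] (3 swaps)
Pass 3: [9, 30, 4, 36, 59, 78, 83, 90] (3 swaps)

After 3 passes: [9, 30, 4, 36, 59, 78, 83, 90]


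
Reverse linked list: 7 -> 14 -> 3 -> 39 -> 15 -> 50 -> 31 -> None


Step 1: curr=7, set curr.next=prev(None) | reversed so far: 7
Step 2: curr=14, set curr.next=prev(7) | reversed so far: 14 -> 7
Step 3: curr=3, set curr.next=prev(14) | reversed so far: 3 -> 14 -> 7
Step 4: curr=39, set curr.next=prev(3) | reversed so far: 39 -> 3 -> 14 -> 7
Step 5: curr=15, set curr.next=prev(39) | reversed so far: 15 -> 39 -> 3 -> 14 -> 7
Step 6: curr=50, set curr.next=prev(15) | reversed so far: 50 -> 15 -> 39 -> 3 -> 14 -> 7
Step 7: curr=31, set curr.next=prev(50) | reversed so far: 31 -> 50 -> 15 -> 39 -> 3 -> 14 -> 7

31 -> 50 -> 15 -> 39 -> 3 -> 14 -> 7 -> None


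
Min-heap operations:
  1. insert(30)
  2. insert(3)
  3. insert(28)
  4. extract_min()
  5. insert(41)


insert(30) -> [30]
insert(3) -> [3, 30]
insert(28) -> [3, 30, 28]
extract_min()->3, [28, 30]
insert(41) -> [28, 30, 41]

Final heap: [28, 30, 41]


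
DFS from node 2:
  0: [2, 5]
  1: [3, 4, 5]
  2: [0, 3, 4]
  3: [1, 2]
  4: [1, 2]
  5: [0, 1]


Visit 2, push [4, 3, 0]
Visit 0, push [5]
Visit 5, push [1]
Visit 1, push [4, 3]
Visit 3, push []
Visit 4, push []

DFS order: [2, 0, 5, 1, 3, 4]


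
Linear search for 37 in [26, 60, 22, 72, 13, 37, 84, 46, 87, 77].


i=0: 26!=37
i=1: 60!=37
i=2: 22!=37
i=3: 72!=37
i=4: 13!=37
i=5: 37==37 found!

Found at 5, 6 comps


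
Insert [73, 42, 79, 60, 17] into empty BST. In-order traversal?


Insert 73: root
Insert 42: L from 73
Insert 79: R from 73
Insert 60: L from 73 -> R from 42
Insert 17: L from 73 -> L from 42

In-order: [17, 42, 60, 73, 79]


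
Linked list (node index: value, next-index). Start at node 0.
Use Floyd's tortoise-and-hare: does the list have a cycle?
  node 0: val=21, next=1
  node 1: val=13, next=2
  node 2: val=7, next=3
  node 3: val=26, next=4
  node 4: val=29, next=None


Floyd's tortoise (slow, +1) and hare (fast, +2):
  init: slow=0, fast=0
  step 1: slow=1, fast=2
  step 2: slow=2, fast=4
  step 3: fast -> None, no cycle

Cycle: no


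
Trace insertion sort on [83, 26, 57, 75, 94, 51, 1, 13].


Initial: [83, 26, 57, 75, 94, 51, 1, 13]
Insert 26: [26, 83, 57, 75, 94, 51, 1, 13]
Insert 57: [26, 57, 83, 75, 94, 51, 1, 13]
Insert 75: [26, 57, 75, 83, 94, 51, 1, 13]
Insert 94: [26, 57, 75, 83, 94, 51, 1, 13]
Insert 51: [26, 51, 57, 75, 83, 94, 1, 13]
Insert 1: [1, 26, 51, 57, 75, 83, 94, 13]
Insert 13: [1, 13, 26, 51, 57, 75, 83, 94]

Sorted: [1, 13, 26, 51, 57, 75, 83, 94]


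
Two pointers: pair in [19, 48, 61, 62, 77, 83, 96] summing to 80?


lo=0(19)+hi=6(96)=115
lo=0(19)+hi=5(83)=102
lo=0(19)+hi=4(77)=96
lo=0(19)+hi=3(62)=81
lo=0(19)+hi=2(61)=80

Yes: 19+61=80


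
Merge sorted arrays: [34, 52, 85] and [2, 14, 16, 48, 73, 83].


Take 2 from B
Take 14 from B
Take 16 from B
Take 34 from A
Take 48 from B
Take 52 from A
Take 73 from B
Take 83 from B

Merged: [2, 14, 16, 34, 48, 52, 73, 83, 85]


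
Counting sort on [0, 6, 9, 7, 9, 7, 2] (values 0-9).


Input: [0, 6, 9, 7, 9, 7, 2]
Counts: [1, 0, 1, 0, 0, 0, 1, 2, 0, 2]

Sorted: [0, 2, 6, 7, 7, 9, 9]


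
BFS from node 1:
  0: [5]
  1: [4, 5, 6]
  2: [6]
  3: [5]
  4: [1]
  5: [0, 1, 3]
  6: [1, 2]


Visit 1, enqueue [4, 5, 6]
Visit 4, enqueue []
Visit 5, enqueue [0, 3]
Visit 6, enqueue [2]
Visit 0, enqueue []
Visit 3, enqueue []
Visit 2, enqueue []

BFS order: [1, 4, 5, 6, 0, 3, 2]


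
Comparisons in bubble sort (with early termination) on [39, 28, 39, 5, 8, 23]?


Algorithm: bubble sort (with early termination)
Input: [39, 28, 39, 5, 8, 23]
Sorted: [5, 8, 23, 28, 39, 39]

14


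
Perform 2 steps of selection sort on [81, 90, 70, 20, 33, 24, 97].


Initial: [81, 90, 70, 20, 33, 24, 97]
Step 1: min=20 at 3
  Swap: [20, 90, 70, 81, 33, 24, 97]
Step 2: min=24 at 5
  Swap: [20, 24, 70, 81, 33, 90, 97]

After 2 steps: [20, 24, 70, 81, 33, 90, 97]


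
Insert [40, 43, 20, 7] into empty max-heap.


Insert 40: [40]
Insert 43: [43, 40]
Insert 20: [43, 40, 20]
Insert 7: [43, 40, 20, 7]

Final heap: [43, 40, 20, 7]


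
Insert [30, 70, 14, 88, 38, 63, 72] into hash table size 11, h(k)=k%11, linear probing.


Insert 30: h=8 -> slot 8
Insert 70: h=4 -> slot 4
Insert 14: h=3 -> slot 3
Insert 88: h=0 -> slot 0
Insert 38: h=5 -> slot 5
Insert 63: h=8, 1 probes -> slot 9
Insert 72: h=6 -> slot 6

Table: [88, None, None, 14, 70, 38, 72, None, 30, 63, None]


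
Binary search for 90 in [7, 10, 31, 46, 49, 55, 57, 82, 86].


Step 1: lo=0, hi=8, mid=4, val=49
Step 2: lo=5, hi=8, mid=6, val=57
Step 3: lo=7, hi=8, mid=7, val=82
Step 4: lo=8, hi=8, mid=8, val=86

Not found


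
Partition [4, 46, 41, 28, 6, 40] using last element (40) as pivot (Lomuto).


Pivot: 40
  4 <= 40: advance i (no swap)
  28 <= 40: swap -> [4, 28, 41, 46, 6, 40]
  6 <= 40: swap -> [4, 28, 6, 46, 41, 40]
Place pivot at 3: [4, 28, 6, 40, 41, 46]

Partitioned: [4, 28, 6, 40, 41, 46]


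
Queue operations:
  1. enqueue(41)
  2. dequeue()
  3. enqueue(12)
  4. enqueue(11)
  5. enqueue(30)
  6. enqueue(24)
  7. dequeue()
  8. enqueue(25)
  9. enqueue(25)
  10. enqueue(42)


enqueue(41) -> [41]
dequeue()->41, []
enqueue(12) -> [12]
enqueue(11) -> [12, 11]
enqueue(30) -> [12, 11, 30]
enqueue(24) -> [12, 11, 30, 24]
dequeue()->12, [11, 30, 24]
enqueue(25) -> [11, 30, 24, 25]
enqueue(25) -> [11, 30, 24, 25, 25]
enqueue(42) -> [11, 30, 24, 25, 25, 42]

Final queue: [11, 30, 24, 25, 25, 42]


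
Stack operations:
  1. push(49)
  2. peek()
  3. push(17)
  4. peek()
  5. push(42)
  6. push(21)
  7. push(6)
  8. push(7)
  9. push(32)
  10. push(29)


push(49) -> [49]
peek()->49
push(17) -> [49, 17]
peek()->17
push(42) -> [49, 17, 42]
push(21) -> [49, 17, 42, 21]
push(6) -> [49, 17, 42, 21, 6]
push(7) -> [49, 17, 42, 21, 6, 7]
push(32) -> [49, 17, 42, 21, 6, 7, 32]
push(29) -> [49, 17, 42, 21, 6, 7, 32, 29]

Final stack: [49, 17, 42, 21, 6, 7, 32, 29]


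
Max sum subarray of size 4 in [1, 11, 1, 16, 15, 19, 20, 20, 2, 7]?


[0:4]: 29
[1:5]: 43
[2:6]: 51
[3:7]: 70
[4:8]: 74
[5:9]: 61
[6:10]: 49

Max: 74 at [4:8]


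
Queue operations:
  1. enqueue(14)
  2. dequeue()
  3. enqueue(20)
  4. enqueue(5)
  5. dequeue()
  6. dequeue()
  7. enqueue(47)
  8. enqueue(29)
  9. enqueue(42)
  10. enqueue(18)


enqueue(14) -> [14]
dequeue()->14, []
enqueue(20) -> [20]
enqueue(5) -> [20, 5]
dequeue()->20, [5]
dequeue()->5, []
enqueue(47) -> [47]
enqueue(29) -> [47, 29]
enqueue(42) -> [47, 29, 42]
enqueue(18) -> [47, 29, 42, 18]

Final queue: [47, 29, 42, 18]


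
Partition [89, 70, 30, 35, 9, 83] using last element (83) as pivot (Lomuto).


Pivot: 83
  70 <= 83: swap -> [70, 89, 30, 35, 9, 83]
  30 <= 83: swap -> [70, 30, 89, 35, 9, 83]
  35 <= 83: swap -> [70, 30, 35, 89, 9, 83]
  9 <= 83: swap -> [70, 30, 35, 9, 89, 83]
Place pivot at 4: [70, 30, 35, 9, 83, 89]

Partitioned: [70, 30, 35, 9, 83, 89]


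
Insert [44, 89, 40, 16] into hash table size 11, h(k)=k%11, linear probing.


Insert 44: h=0 -> slot 0
Insert 89: h=1 -> slot 1
Insert 40: h=7 -> slot 7
Insert 16: h=5 -> slot 5

Table: [44, 89, None, None, None, 16, None, 40, None, None, None]


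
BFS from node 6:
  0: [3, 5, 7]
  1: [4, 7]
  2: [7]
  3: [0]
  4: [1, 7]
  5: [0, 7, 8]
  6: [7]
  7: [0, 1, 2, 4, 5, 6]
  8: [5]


Visit 6, enqueue [7]
Visit 7, enqueue [0, 1, 2, 4, 5]
Visit 0, enqueue [3]
Visit 1, enqueue []
Visit 2, enqueue []
Visit 4, enqueue []
Visit 5, enqueue [8]
Visit 3, enqueue []
Visit 8, enqueue []

BFS order: [6, 7, 0, 1, 2, 4, 5, 3, 8]


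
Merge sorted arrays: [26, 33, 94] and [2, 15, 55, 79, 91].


Take 2 from B
Take 15 from B
Take 26 from A
Take 33 from A
Take 55 from B
Take 79 from B
Take 91 from B

Merged: [2, 15, 26, 33, 55, 79, 91, 94]


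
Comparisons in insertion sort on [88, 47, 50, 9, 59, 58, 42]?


Algorithm: insertion sort
Input: [88, 47, 50, 9, 59, 58, 42]
Sorted: [9, 42, 47, 50, 58, 59, 88]

17


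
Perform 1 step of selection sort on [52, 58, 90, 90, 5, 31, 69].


Initial: [52, 58, 90, 90, 5, 31, 69]
Step 1: min=5 at 4
  Swap: [5, 58, 90, 90, 52, 31, 69]

After 1 step: [5, 58, 90, 90, 52, 31, 69]


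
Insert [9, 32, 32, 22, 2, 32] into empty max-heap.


Insert 9: [9]
Insert 32: [32, 9]
Insert 32: [32, 9, 32]
Insert 22: [32, 22, 32, 9]
Insert 2: [32, 22, 32, 9, 2]
Insert 32: [32, 22, 32, 9, 2, 32]

Final heap: [32, 22, 32, 9, 2, 32]


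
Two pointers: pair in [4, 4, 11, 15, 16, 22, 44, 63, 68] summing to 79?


lo=0(4)+hi=8(68)=72
lo=1(4)+hi=8(68)=72
lo=2(11)+hi=8(68)=79

Yes: 11+68=79


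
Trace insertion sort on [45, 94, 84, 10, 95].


Initial: [45, 94, 84, 10, 95]
Insert 94: [45, 94, 84, 10, 95]
Insert 84: [45, 84, 94, 10, 95]
Insert 10: [10, 45, 84, 94, 95]
Insert 95: [10, 45, 84, 94, 95]

Sorted: [10, 45, 84, 94, 95]


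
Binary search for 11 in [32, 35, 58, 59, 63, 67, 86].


Step 1: lo=0, hi=6, mid=3, val=59
Step 2: lo=0, hi=2, mid=1, val=35
Step 3: lo=0, hi=0, mid=0, val=32

Not found


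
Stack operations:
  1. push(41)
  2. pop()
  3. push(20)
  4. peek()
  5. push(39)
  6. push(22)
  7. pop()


push(41) -> [41]
pop()->41, []
push(20) -> [20]
peek()->20
push(39) -> [20, 39]
push(22) -> [20, 39, 22]
pop()->22, [20, 39]

Final stack: [20, 39]


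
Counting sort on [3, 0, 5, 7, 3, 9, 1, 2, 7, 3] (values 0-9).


Input: [3, 0, 5, 7, 3, 9, 1, 2, 7, 3]
Counts: [1, 1, 1, 3, 0, 1, 0, 2, 0, 1]

Sorted: [0, 1, 2, 3, 3, 3, 5, 7, 7, 9]


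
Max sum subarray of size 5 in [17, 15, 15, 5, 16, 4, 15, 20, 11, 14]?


[0:5]: 68
[1:6]: 55
[2:7]: 55
[3:8]: 60
[4:9]: 66
[5:10]: 64

Max: 68 at [0:5]


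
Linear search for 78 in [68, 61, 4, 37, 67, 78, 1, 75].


i=0: 68!=78
i=1: 61!=78
i=2: 4!=78
i=3: 37!=78
i=4: 67!=78
i=5: 78==78 found!

Found at 5, 6 comps


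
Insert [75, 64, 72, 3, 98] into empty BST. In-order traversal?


Insert 75: root
Insert 64: L from 75
Insert 72: L from 75 -> R from 64
Insert 3: L from 75 -> L from 64
Insert 98: R from 75

In-order: [3, 64, 72, 75, 98]


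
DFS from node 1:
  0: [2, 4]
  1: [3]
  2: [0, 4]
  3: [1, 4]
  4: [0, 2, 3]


Visit 1, push [3]
Visit 3, push [4]
Visit 4, push [2, 0]
Visit 0, push [2]
Visit 2, push []

DFS order: [1, 3, 4, 0, 2]


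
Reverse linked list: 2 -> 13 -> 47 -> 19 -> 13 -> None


Step 1: curr=2, set curr.next=prev(None) | reversed so far: 2
Step 2: curr=13, set curr.next=prev(2) | reversed so far: 13 -> 2
Step 3: curr=47, set curr.next=prev(13) | reversed so far: 47 -> 13 -> 2
Step 4: curr=19, set curr.next=prev(47) | reversed so far: 19 -> 47 -> 13 -> 2
Step 5: curr=13, set curr.next=prev(19) | reversed so far: 13 -> 19 -> 47 -> 13 -> 2

13 -> 19 -> 47 -> 13 -> 2 -> None


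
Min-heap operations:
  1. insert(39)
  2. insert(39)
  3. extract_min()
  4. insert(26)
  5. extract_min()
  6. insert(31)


insert(39) -> [39]
insert(39) -> [39, 39]
extract_min()->39, [39]
insert(26) -> [26, 39]
extract_min()->26, [39]
insert(31) -> [31, 39]

Final heap: [31, 39]


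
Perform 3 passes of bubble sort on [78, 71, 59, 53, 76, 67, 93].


Initial: [78, 71, 59, 53, 76, 67, 93]
Pass 1: [71, 59, 53, 76, 67, 78, 93] (5 swaps)
Pass 2: [59, 53, 71, 67, 76, 78, 93] (3 swaps)
Pass 3: [53, 59, 67, 71, 76, 78, 93] (2 swaps)

After 3 passes: [53, 59, 67, 71, 76, 78, 93]


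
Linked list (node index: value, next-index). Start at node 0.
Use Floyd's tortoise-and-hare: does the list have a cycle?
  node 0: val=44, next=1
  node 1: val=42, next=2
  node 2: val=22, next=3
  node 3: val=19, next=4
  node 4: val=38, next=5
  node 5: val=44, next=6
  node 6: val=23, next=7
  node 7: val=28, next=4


Floyd's tortoise (slow, +1) and hare (fast, +2):
  init: slow=0, fast=0
  step 1: slow=1, fast=2
  step 2: slow=2, fast=4
  step 3: slow=3, fast=6
  step 4: slow=4, fast=4
  slow == fast at node 4: cycle detected

Cycle: yes


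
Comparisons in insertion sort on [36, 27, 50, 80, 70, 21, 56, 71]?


Algorithm: insertion sort
Input: [36, 27, 50, 80, 70, 21, 56, 71]
Sorted: [21, 27, 36, 50, 56, 70, 71, 80]

15


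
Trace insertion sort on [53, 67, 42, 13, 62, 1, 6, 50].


Initial: [53, 67, 42, 13, 62, 1, 6, 50]
Insert 67: [53, 67, 42, 13, 62, 1, 6, 50]
Insert 42: [42, 53, 67, 13, 62, 1, 6, 50]
Insert 13: [13, 42, 53, 67, 62, 1, 6, 50]
Insert 62: [13, 42, 53, 62, 67, 1, 6, 50]
Insert 1: [1, 13, 42, 53, 62, 67, 6, 50]
Insert 6: [1, 6, 13, 42, 53, 62, 67, 50]
Insert 50: [1, 6, 13, 42, 50, 53, 62, 67]

Sorted: [1, 6, 13, 42, 50, 53, 62, 67]


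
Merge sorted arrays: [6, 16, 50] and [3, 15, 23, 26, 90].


Take 3 from B
Take 6 from A
Take 15 from B
Take 16 from A
Take 23 from B
Take 26 from B
Take 50 from A

Merged: [3, 6, 15, 16, 23, 26, 50, 90]


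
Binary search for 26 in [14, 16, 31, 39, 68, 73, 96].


Step 1: lo=0, hi=6, mid=3, val=39
Step 2: lo=0, hi=2, mid=1, val=16
Step 3: lo=2, hi=2, mid=2, val=31

Not found


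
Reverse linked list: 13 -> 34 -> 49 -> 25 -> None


Step 1: curr=13, set curr.next=prev(None) | reversed so far: 13
Step 2: curr=34, set curr.next=prev(13) | reversed so far: 34 -> 13
Step 3: curr=49, set curr.next=prev(34) | reversed so far: 49 -> 34 -> 13
Step 4: curr=25, set curr.next=prev(49) | reversed so far: 25 -> 49 -> 34 -> 13

25 -> 49 -> 34 -> 13 -> None


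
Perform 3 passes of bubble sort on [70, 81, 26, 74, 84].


Initial: [70, 81, 26, 74, 84]
Pass 1: [70, 26, 74, 81, 84] (2 swaps)
Pass 2: [26, 70, 74, 81, 84] (1 swaps)
Pass 3: [26, 70, 74, 81, 84] (0 swaps)

After 3 passes: [26, 70, 74, 81, 84]


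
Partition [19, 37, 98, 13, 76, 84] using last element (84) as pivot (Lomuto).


Pivot: 84
  19 <= 84: advance i (no swap)
  37 <= 84: advance i (no swap)
  13 <= 84: swap -> [19, 37, 13, 98, 76, 84]
  76 <= 84: swap -> [19, 37, 13, 76, 98, 84]
Place pivot at 4: [19, 37, 13, 76, 84, 98]

Partitioned: [19, 37, 13, 76, 84, 98]


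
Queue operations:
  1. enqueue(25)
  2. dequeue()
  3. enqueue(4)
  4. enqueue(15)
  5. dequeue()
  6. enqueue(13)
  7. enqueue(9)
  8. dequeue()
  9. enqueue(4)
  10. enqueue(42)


enqueue(25) -> [25]
dequeue()->25, []
enqueue(4) -> [4]
enqueue(15) -> [4, 15]
dequeue()->4, [15]
enqueue(13) -> [15, 13]
enqueue(9) -> [15, 13, 9]
dequeue()->15, [13, 9]
enqueue(4) -> [13, 9, 4]
enqueue(42) -> [13, 9, 4, 42]

Final queue: [13, 9, 4, 42]


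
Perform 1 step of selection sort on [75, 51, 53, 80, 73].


Initial: [75, 51, 53, 80, 73]
Step 1: min=51 at 1
  Swap: [51, 75, 53, 80, 73]

After 1 step: [51, 75, 53, 80, 73]


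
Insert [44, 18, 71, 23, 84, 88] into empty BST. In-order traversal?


Insert 44: root
Insert 18: L from 44
Insert 71: R from 44
Insert 23: L from 44 -> R from 18
Insert 84: R from 44 -> R from 71
Insert 88: R from 44 -> R from 71 -> R from 84

In-order: [18, 23, 44, 71, 84, 88]


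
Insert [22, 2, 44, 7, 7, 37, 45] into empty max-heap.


Insert 22: [22]
Insert 2: [22, 2]
Insert 44: [44, 2, 22]
Insert 7: [44, 7, 22, 2]
Insert 7: [44, 7, 22, 2, 7]
Insert 37: [44, 7, 37, 2, 7, 22]
Insert 45: [45, 7, 44, 2, 7, 22, 37]

Final heap: [45, 7, 44, 2, 7, 22, 37]


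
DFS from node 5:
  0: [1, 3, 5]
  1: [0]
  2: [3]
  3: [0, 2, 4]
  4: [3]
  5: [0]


Visit 5, push [0]
Visit 0, push [3, 1]
Visit 1, push []
Visit 3, push [4, 2]
Visit 2, push []
Visit 4, push []

DFS order: [5, 0, 1, 3, 2, 4]


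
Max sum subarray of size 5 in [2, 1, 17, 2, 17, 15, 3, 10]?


[0:5]: 39
[1:6]: 52
[2:7]: 54
[3:8]: 47

Max: 54 at [2:7]


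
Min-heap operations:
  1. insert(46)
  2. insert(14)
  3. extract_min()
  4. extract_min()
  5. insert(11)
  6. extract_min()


insert(46) -> [46]
insert(14) -> [14, 46]
extract_min()->14, [46]
extract_min()->46, []
insert(11) -> [11]
extract_min()->11, []

Final heap: []


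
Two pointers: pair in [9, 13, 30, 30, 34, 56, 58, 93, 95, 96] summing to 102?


lo=0(9)+hi=9(96)=105
lo=0(9)+hi=8(95)=104
lo=0(9)+hi=7(93)=102

Yes: 9+93=102


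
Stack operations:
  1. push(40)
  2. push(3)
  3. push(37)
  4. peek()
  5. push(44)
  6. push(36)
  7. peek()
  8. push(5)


push(40) -> [40]
push(3) -> [40, 3]
push(37) -> [40, 3, 37]
peek()->37
push(44) -> [40, 3, 37, 44]
push(36) -> [40, 3, 37, 44, 36]
peek()->36
push(5) -> [40, 3, 37, 44, 36, 5]

Final stack: [40, 3, 37, 44, 36, 5]


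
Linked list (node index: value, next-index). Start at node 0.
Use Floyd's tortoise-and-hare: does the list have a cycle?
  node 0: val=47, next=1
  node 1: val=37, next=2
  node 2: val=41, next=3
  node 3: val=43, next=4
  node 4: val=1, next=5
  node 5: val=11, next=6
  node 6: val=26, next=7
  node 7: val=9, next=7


Floyd's tortoise (slow, +1) and hare (fast, +2):
  init: slow=0, fast=0
  step 1: slow=1, fast=2
  step 2: slow=2, fast=4
  step 3: slow=3, fast=6
  step 4: slow=4, fast=7
  step 5: slow=5, fast=7
  step 6: slow=6, fast=7
  step 7: slow=7, fast=7
  slow == fast at node 7: cycle detected

Cycle: yes


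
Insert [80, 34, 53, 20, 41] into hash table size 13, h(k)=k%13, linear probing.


Insert 80: h=2 -> slot 2
Insert 34: h=8 -> slot 8
Insert 53: h=1 -> slot 1
Insert 20: h=7 -> slot 7
Insert 41: h=2, 1 probes -> slot 3

Table: [None, 53, 80, 41, None, None, None, 20, 34, None, None, None, None]


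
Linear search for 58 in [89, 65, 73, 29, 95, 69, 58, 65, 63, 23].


i=0: 89!=58
i=1: 65!=58
i=2: 73!=58
i=3: 29!=58
i=4: 95!=58
i=5: 69!=58
i=6: 58==58 found!

Found at 6, 7 comps


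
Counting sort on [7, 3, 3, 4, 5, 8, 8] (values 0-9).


Input: [7, 3, 3, 4, 5, 8, 8]
Counts: [0, 0, 0, 2, 1, 1, 0, 1, 2, 0]

Sorted: [3, 3, 4, 5, 7, 8, 8]


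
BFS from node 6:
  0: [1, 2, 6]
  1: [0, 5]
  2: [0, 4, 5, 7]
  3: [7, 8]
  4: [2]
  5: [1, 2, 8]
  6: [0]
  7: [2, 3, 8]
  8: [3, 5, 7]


Visit 6, enqueue [0]
Visit 0, enqueue [1, 2]
Visit 1, enqueue [5]
Visit 2, enqueue [4, 7]
Visit 5, enqueue [8]
Visit 4, enqueue []
Visit 7, enqueue [3]
Visit 8, enqueue []
Visit 3, enqueue []

BFS order: [6, 0, 1, 2, 5, 4, 7, 8, 3]


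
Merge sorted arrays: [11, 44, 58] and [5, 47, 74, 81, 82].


Take 5 from B
Take 11 from A
Take 44 from A
Take 47 from B
Take 58 from A

Merged: [5, 11, 44, 47, 58, 74, 81, 82]


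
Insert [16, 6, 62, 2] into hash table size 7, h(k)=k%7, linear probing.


Insert 16: h=2 -> slot 2
Insert 6: h=6 -> slot 6
Insert 62: h=6, 1 probes -> slot 0
Insert 2: h=2, 1 probes -> slot 3

Table: [62, None, 16, 2, None, None, 6]


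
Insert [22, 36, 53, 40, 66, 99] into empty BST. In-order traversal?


Insert 22: root
Insert 36: R from 22
Insert 53: R from 22 -> R from 36
Insert 40: R from 22 -> R from 36 -> L from 53
Insert 66: R from 22 -> R from 36 -> R from 53
Insert 99: R from 22 -> R from 36 -> R from 53 -> R from 66

In-order: [22, 36, 40, 53, 66, 99]


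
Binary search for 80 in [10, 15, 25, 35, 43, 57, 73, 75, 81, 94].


Step 1: lo=0, hi=9, mid=4, val=43
Step 2: lo=5, hi=9, mid=7, val=75
Step 3: lo=8, hi=9, mid=8, val=81

Not found


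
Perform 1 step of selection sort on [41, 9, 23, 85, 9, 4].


Initial: [41, 9, 23, 85, 9, 4]
Step 1: min=4 at 5
  Swap: [4, 9, 23, 85, 9, 41]

After 1 step: [4, 9, 23, 85, 9, 41]


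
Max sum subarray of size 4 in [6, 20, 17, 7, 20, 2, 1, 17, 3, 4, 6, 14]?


[0:4]: 50
[1:5]: 64
[2:6]: 46
[3:7]: 30
[4:8]: 40
[5:9]: 23
[6:10]: 25
[7:11]: 30
[8:12]: 27

Max: 64 at [1:5]


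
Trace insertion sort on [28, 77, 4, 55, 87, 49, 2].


Initial: [28, 77, 4, 55, 87, 49, 2]
Insert 77: [28, 77, 4, 55, 87, 49, 2]
Insert 4: [4, 28, 77, 55, 87, 49, 2]
Insert 55: [4, 28, 55, 77, 87, 49, 2]
Insert 87: [4, 28, 55, 77, 87, 49, 2]
Insert 49: [4, 28, 49, 55, 77, 87, 2]
Insert 2: [2, 4, 28, 49, 55, 77, 87]

Sorted: [2, 4, 28, 49, 55, 77, 87]


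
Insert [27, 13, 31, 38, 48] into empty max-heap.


Insert 27: [27]
Insert 13: [27, 13]
Insert 31: [31, 13, 27]
Insert 38: [38, 31, 27, 13]
Insert 48: [48, 38, 27, 13, 31]

Final heap: [48, 38, 27, 13, 31]


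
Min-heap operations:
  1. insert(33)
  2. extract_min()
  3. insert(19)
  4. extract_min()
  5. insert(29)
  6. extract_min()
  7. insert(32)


insert(33) -> [33]
extract_min()->33, []
insert(19) -> [19]
extract_min()->19, []
insert(29) -> [29]
extract_min()->29, []
insert(32) -> [32]

Final heap: [32]


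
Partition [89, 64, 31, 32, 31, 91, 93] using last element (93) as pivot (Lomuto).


Pivot: 93
  89 <= 93: advance i (no swap)
  64 <= 93: advance i (no swap)
  31 <= 93: advance i (no swap)
  32 <= 93: advance i (no swap)
  31 <= 93: advance i (no swap)
  91 <= 93: advance i (no swap)
Place pivot at 6: [89, 64, 31, 32, 31, 91, 93]

Partitioned: [89, 64, 31, 32, 31, 91, 93]


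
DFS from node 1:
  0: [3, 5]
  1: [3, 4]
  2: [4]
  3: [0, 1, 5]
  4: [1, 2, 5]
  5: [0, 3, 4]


Visit 1, push [4, 3]
Visit 3, push [5, 0]
Visit 0, push [5]
Visit 5, push [4]
Visit 4, push [2]
Visit 2, push []

DFS order: [1, 3, 0, 5, 4, 2]


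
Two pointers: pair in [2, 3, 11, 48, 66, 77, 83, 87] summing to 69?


lo=0(2)+hi=7(87)=89
lo=0(2)+hi=6(83)=85
lo=0(2)+hi=5(77)=79
lo=0(2)+hi=4(66)=68
lo=1(3)+hi=4(66)=69

Yes: 3+66=69


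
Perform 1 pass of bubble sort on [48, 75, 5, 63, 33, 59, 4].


Initial: [48, 75, 5, 63, 33, 59, 4]
Pass 1: [48, 5, 63, 33, 59, 4, 75] (5 swaps)

After 1 pass: [48, 5, 63, 33, 59, 4, 75]


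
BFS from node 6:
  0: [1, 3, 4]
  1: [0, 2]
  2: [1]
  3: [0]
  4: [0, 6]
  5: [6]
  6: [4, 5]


Visit 6, enqueue [4, 5]
Visit 4, enqueue [0]
Visit 5, enqueue []
Visit 0, enqueue [1, 3]
Visit 1, enqueue [2]
Visit 3, enqueue []
Visit 2, enqueue []

BFS order: [6, 4, 5, 0, 1, 3, 2]


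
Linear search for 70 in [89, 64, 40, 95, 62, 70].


i=0: 89!=70
i=1: 64!=70
i=2: 40!=70
i=3: 95!=70
i=4: 62!=70
i=5: 70==70 found!

Found at 5, 6 comps


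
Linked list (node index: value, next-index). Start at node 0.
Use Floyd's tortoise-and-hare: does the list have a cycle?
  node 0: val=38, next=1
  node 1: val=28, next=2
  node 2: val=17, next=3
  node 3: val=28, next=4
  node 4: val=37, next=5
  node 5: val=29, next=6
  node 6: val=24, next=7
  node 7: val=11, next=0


Floyd's tortoise (slow, +1) and hare (fast, +2):
  init: slow=0, fast=0
  step 1: slow=1, fast=2
  step 2: slow=2, fast=4
  step 3: slow=3, fast=6
  step 4: slow=4, fast=0
  step 5: slow=5, fast=2
  step 6: slow=6, fast=4
  step 7: slow=7, fast=6
  step 8: slow=0, fast=0
  slow == fast at node 0: cycle detected

Cycle: yes


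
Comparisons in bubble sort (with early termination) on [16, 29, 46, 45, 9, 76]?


Algorithm: bubble sort (with early termination)
Input: [16, 29, 46, 45, 9, 76]
Sorted: [9, 16, 29, 45, 46, 76]

15


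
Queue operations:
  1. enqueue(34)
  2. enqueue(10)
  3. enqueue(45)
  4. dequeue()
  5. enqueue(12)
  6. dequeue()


enqueue(34) -> [34]
enqueue(10) -> [34, 10]
enqueue(45) -> [34, 10, 45]
dequeue()->34, [10, 45]
enqueue(12) -> [10, 45, 12]
dequeue()->10, [45, 12]

Final queue: [45, 12]


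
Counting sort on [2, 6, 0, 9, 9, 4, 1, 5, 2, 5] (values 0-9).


Input: [2, 6, 0, 9, 9, 4, 1, 5, 2, 5]
Counts: [1, 1, 2, 0, 1, 2, 1, 0, 0, 2]

Sorted: [0, 1, 2, 2, 4, 5, 5, 6, 9, 9]


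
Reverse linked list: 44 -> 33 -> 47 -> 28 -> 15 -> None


Step 1: curr=44, set curr.next=prev(None) | reversed so far: 44
Step 2: curr=33, set curr.next=prev(44) | reversed so far: 33 -> 44
Step 3: curr=47, set curr.next=prev(33) | reversed so far: 47 -> 33 -> 44
Step 4: curr=28, set curr.next=prev(47) | reversed so far: 28 -> 47 -> 33 -> 44
Step 5: curr=15, set curr.next=prev(28) | reversed so far: 15 -> 28 -> 47 -> 33 -> 44

15 -> 28 -> 47 -> 33 -> 44 -> None


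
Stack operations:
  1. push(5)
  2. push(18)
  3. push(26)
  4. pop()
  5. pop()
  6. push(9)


push(5) -> [5]
push(18) -> [5, 18]
push(26) -> [5, 18, 26]
pop()->26, [5, 18]
pop()->18, [5]
push(9) -> [5, 9]

Final stack: [5, 9]


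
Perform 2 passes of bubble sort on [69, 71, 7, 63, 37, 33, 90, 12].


Initial: [69, 71, 7, 63, 37, 33, 90, 12]
Pass 1: [69, 7, 63, 37, 33, 71, 12, 90] (5 swaps)
Pass 2: [7, 63, 37, 33, 69, 12, 71, 90] (5 swaps)

After 2 passes: [7, 63, 37, 33, 69, 12, 71, 90]


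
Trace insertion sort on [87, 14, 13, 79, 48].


Initial: [87, 14, 13, 79, 48]
Insert 14: [14, 87, 13, 79, 48]
Insert 13: [13, 14, 87, 79, 48]
Insert 79: [13, 14, 79, 87, 48]
Insert 48: [13, 14, 48, 79, 87]

Sorted: [13, 14, 48, 79, 87]
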